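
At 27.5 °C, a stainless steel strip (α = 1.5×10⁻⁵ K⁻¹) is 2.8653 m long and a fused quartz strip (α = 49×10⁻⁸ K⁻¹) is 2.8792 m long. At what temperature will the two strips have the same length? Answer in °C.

Equal length when α₁L₁ΔT − α₂L₂ΔT = L₂ − L₁ = 1.39×10⁻² m
α₁L₁ = 4.29795×10⁻⁵, α₂L₂ = 1.410808×10⁻⁶ → Δ(αL) = 4.1568692×10⁻⁵ m/K
ΔT = 1.39×10⁻² / 4.1568692×10⁻⁵ = 334.386 K, so T = 27.5 + 334.386 = 361.886 °C

T = 361.9 °C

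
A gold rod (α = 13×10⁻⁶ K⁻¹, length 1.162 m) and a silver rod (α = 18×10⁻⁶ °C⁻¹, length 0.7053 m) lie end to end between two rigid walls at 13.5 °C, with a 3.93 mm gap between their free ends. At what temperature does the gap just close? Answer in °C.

α₁L₁ = 1.5106×10⁻⁵ m/K, α₂L₂ = 1.26954×10⁻⁵ m/K → total 2.78014×10⁻⁵ m/K
ΔT = g/(α₁L₁+α₂L₂) = 3.93×10⁻³ / 2.78014×10⁻⁵ = 141.36 K
T = 13.5 + 141.36 = 154.86 °C

T = 155 °C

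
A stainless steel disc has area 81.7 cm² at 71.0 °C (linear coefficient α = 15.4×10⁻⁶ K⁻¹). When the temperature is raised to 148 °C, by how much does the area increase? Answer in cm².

Area coefficient ≈ 2α; |ΔT| = 77.0 K
ΔA = 2αA₀ΔT = 2(15.4×10⁻⁶)(81.7)(77.0) = 0.194 cm²

ΔA = 0.194 cm²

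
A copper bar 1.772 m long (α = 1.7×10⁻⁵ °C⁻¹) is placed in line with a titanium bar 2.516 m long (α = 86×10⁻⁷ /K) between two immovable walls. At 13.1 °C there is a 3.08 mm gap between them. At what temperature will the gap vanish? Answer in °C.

T = 72.6 °C

Gap closes when ΔL₁ + ΔL₂ = 3.08 mm = 3.08×10⁻³ m
(α₁L₁ + α₂L₂)ΔT = g
α₁L₁ + α₂L₂ = 1.7×10⁻⁵×1.772 + 86×10⁻⁷×2.516 = 5.17616×10⁻⁵ m/K
ΔT = 3.08×10⁻³ / 5.17616×10⁻⁵ = 59.504 K
T = 13.1 + 59.504 = 72.604 °C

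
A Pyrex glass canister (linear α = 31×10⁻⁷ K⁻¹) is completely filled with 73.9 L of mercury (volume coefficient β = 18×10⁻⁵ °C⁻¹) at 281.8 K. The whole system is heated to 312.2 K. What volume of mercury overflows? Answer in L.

The canister also expands: β_container ≈ 3α = 9.3×10⁻⁶ /K
Net overflow = V₀(β_liq − 3α_cont)ΔT
β − 3α = 1.80×10⁻⁴ − 9.3×10⁻⁶ = 1.707×10⁻⁴ /K; ΔT = 30.4 K
ΔV = 73.9 × 1.707×10⁻⁴ × 30.4 = 0.383 L

0.383 L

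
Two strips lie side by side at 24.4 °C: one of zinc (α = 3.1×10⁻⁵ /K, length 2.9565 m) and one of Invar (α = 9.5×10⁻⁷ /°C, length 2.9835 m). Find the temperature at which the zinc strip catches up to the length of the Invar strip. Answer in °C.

Equal length when α₁L₁ΔT − α₂L₂ΔT = L₂ − L₁ = 2.70×10⁻² m
α₁L₁ = 9.16515×10⁻⁵, α₂L₂ = 2.834325×10⁻⁶ → Δ(αL) = 8.8817175×10⁻⁵ m/K
ΔT = 2.70×10⁻² / 8.8817175×10⁻⁵ = 303.995 K, so T = 24.4 + 303.995 = 328.395 °C

T = 328.4 °C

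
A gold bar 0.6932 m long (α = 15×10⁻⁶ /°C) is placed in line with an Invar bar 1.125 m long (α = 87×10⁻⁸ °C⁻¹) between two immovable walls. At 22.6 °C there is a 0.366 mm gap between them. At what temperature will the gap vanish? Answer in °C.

T = 54.8 °C

Gap closes when ΔL₁ + ΔL₂ = 0.366 mm = 3.66×10⁻⁴ m
(α₁L₁ + α₂L₂)ΔT = g
α₁L₁ + α₂L₂ = 15×10⁻⁶×0.6932 + 87×10⁻⁸×1.125 = 1.137675×10⁻⁵ m/K
ΔT = 3.66×10⁻⁴ / 1.137675×10⁻⁵ = 32.171 K
T = 22.6 + 32.171 = 54.771 °C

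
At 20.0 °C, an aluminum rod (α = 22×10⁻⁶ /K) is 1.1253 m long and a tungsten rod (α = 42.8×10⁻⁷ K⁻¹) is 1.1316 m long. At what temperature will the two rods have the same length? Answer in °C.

T = 336.4 °C

L₁(1 + α₁ΔT) = L₂(1 + α₂ΔT) ⇒ ΔT = (L₂ − L₁)/(α₁L₁ − α₂L₂)
L₂ − L₁ = 1.1316 − 1.1253 = 6.30×10⁻³ m
α₁L₁ − α₂L₂ = 22×10⁻⁶×1.1253 − 42.8×10⁻⁷×1.1316 = 1.9913352×10⁻⁵ m/K
ΔT = 6.30×10⁻³ / 1.9913352×10⁻⁵ = 316.371 K
T = 20.0 + 316.371 = 336.371 °C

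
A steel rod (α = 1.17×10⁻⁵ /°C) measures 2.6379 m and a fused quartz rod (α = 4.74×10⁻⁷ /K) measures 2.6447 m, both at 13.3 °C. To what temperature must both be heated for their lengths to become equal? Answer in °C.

L₁(1 + α₁ΔT) = L₂(1 + α₂ΔT) ⇒ ΔT = (L₂ − L₁)/(α₁L₁ − α₂L₂)
L₂ − L₁ = 2.6447 − 2.6379 = 6.80×10⁻³ m
α₁L₁ − α₂L₂ = 1.17×10⁻⁵×2.6379 − 4.74×10⁻⁷×2.6447 = 2.96098422×10⁻⁵ m/K
ΔT = 6.80×10⁻³ / 2.96098422×10⁻⁵ = 229.653 K
T = 13.3 + 229.653 = 242.953 °C

T = 243.0 °C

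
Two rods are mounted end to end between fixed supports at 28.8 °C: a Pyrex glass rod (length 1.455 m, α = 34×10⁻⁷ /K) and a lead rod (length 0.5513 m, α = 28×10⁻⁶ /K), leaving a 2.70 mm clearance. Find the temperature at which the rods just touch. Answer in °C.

α₁L₁ = 4.947×10⁻⁶ m/K, α₂L₂ = 1.54364×10⁻⁵ m/K → total 2.03834×10⁻⁵ m/K
ΔT = g/(α₁L₁+α₂L₂) = 2.70×10⁻³ / 2.03834×10⁻⁵ = 132.46 K
T = 28.8 + 132.46 = 161.26 °C

T = 161 °C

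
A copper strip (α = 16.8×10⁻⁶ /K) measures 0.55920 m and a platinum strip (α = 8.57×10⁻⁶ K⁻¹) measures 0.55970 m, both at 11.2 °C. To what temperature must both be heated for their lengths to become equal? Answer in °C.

L₁(1 + α₁ΔT) = L₂(1 + α₂ΔT) ⇒ ΔT = (L₂ − L₁)/(α₁L₁ − α₂L₂)
L₂ − L₁ = 0.55970 − 0.55920 = 5.00×10⁻⁴ m
α₁L₁ − α₂L₂ = 16.8×10⁻⁶×0.55920 − 8.57×10⁻⁶×0.55970 = 4.597931×10⁻⁶ m/K
ΔT = 5.00×10⁻⁴ / 4.597931×10⁻⁶ = 108.745 K
T = 11.2 + 108.745 = 119.945 °C

T = 119.9 °C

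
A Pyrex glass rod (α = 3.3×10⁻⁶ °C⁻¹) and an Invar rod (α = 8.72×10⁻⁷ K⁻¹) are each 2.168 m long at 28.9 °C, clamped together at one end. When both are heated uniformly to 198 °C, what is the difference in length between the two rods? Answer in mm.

ΔT = 169.1 K
Pyrex glass: ΔL = 3.3×10⁻⁶ × 2.168 m × 169.1 = 1.2098×10⁻³ m = 1.2098 mm
Invar: ΔL = 8.72×10⁻⁷ × 2.168 m × 169.1 = 3.1968×10⁻⁴ m = 0.31968 mm
difference = 1.2098 − 0.31968 = 0.89012 mm

0.890 mm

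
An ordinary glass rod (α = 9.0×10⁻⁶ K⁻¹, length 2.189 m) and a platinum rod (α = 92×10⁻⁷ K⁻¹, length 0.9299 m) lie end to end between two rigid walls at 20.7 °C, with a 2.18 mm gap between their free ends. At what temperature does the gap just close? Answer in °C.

T = 97.9 °C

α₁L₁ = 1.9701×10⁻⁵ m/K, α₂L₂ = 8.55508×10⁻⁶ m/K → total 2.825608×10⁻⁵ m/K
ΔT = g/(α₁L₁+α₂L₂) = 2.18×10⁻³ / 2.825608×10⁻⁵ = 77.152 K
T = 20.7 + 77.152 = 97.852 °C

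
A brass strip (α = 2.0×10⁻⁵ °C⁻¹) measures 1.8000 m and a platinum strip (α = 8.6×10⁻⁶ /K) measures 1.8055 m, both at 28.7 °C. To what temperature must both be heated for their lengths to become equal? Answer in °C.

L₁(1 + α₁ΔT) = L₂(1 + α₂ΔT) ⇒ ΔT = (L₂ − L₁)/(α₁L₁ − α₂L₂)
L₂ − L₁ = 1.8055 − 1.8000 = 5.50×10⁻³ m
α₁L₁ − α₂L₂ = 2.0×10⁻⁵×1.8000 − 8.6×10⁻⁶×1.8055 = 2.04727×10⁻⁵ m/K
ΔT = 5.50×10⁻³ / 2.04727×10⁻⁵ = 268.650 K
T = 28.7 + 268.650 = 297.350 °C

T = 297.4 °C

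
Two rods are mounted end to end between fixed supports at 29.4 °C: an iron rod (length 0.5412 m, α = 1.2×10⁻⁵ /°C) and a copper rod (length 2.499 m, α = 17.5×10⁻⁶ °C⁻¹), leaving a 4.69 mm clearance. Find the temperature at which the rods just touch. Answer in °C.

T = 123 °C

Gap closes when ΔL₁ + ΔL₂ = 4.69 mm = 4.69×10⁻³ m
(α₁L₁ + α₂L₂)ΔT = g
α₁L₁ + α₂L₂ = 1.2×10⁻⁵×0.5412 + 17.5×10⁻⁶×2.499 = 5.02269×10⁻⁵ m/K
ΔT = 4.69×10⁻³ / 5.02269×10⁻⁵ = 93.38 K
T = 29.4 + 93.38 = 122.78 °C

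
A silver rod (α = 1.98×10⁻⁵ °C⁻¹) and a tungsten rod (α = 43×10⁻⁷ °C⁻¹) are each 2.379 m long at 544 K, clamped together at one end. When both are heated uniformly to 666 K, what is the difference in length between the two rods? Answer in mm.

4.50 mm

ΔT = 122 K
silver: ΔL = 1.98×10⁻⁵ × 2.379 m × 122 = 5.7467×10⁻³ m = 5.7467 mm
tungsten: ΔL = 43×10⁻⁷ × 2.379 m × 122 = 1.2480×10⁻³ m = 1.2480 mm
difference = 5.7467 − 1.2480 = 4.4987 mm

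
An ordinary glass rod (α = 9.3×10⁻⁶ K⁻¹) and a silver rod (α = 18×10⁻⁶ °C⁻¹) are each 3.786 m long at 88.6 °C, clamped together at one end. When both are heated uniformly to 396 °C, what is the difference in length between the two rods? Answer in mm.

10.1 mm

ΔT = 307.4 K
ordinary glass: ΔL = 9.3×10⁻⁶ × 3.786 m × 307.4 = 1.0823×10⁻² m = 10.823 mm
silver: ΔL = 18×10⁻⁶ × 3.786 m × 307.4 = 2.0949×10⁻² m = 20.949 mm
difference = 20.949 − 10.823 = 10.126 mm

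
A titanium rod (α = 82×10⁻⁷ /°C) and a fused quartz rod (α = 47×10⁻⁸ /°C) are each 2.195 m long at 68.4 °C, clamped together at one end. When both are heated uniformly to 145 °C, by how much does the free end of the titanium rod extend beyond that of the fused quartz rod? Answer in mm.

ΔT = 76.6 K
titanium: ΔL = 82×10⁻⁷ × 2.195 m × 76.6 = 1.3787×10⁻³ m = 1.3787 mm
fused quartz: ΔL = 47×10⁻⁸ × 2.195 m × 76.6 = 7.9024×10⁻⁵ m = 0.079024 mm
difference = 1.3787 − 0.079024 = 1.299676 mm

1.30 mm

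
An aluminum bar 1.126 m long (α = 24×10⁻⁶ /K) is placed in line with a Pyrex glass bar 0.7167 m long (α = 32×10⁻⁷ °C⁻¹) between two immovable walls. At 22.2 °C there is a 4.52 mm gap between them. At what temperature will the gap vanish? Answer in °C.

Gap closes when ΔL₁ + ΔL₂ = 4.52 mm = 4.52×10⁻³ m
(α₁L₁ + α₂L₂)ΔT = g
α₁L₁ + α₂L₂ = 24×10⁻⁶×1.126 + 32×10⁻⁷×0.7167 = 2.931744×10⁻⁵ m/K
ΔT = 4.52×10⁻³ / 2.931744×10⁻⁵ = 154.17 K
T = 22.2 + 154.17 = 176.37 °C

T = 176 °C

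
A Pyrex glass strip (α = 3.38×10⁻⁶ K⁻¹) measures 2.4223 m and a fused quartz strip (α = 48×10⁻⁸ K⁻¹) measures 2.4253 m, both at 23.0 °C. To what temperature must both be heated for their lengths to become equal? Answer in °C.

L₁(1 + α₁ΔT) = L₂(1 + α₂ΔT) ⇒ ΔT = (L₂ − L₁)/(α₁L₁ − α₂L₂)
L₂ − L₁ = 2.4253 − 2.4223 = 3.00×10⁻³ m
α₁L₁ − α₂L₂ = 3.38×10⁻⁶×2.4223 − 48×10⁻⁸×2.4253 = 7.02323×10⁻⁶ m/K
ΔT = 3.00×10⁻³ / 7.02323×10⁻⁶ = 427.154 K
T = 23.0 + 427.154 = 450.154 °C

T = 450.2 °C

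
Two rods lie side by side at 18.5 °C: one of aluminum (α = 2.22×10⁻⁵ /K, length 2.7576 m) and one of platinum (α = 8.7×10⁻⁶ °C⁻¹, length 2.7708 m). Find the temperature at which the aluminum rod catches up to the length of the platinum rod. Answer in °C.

L₁(1 + α₁ΔT) = L₂(1 + α₂ΔT) ⇒ ΔT = (L₂ − L₁)/(α₁L₁ − α₂L₂)
L₂ − L₁ = 2.7708 − 2.7576 = 1.32×10⁻² m
α₁L₁ − α₂L₂ = 2.22×10⁻⁵×2.7576 − 8.7×10⁻⁶×2.7708 = 3.711276×10⁻⁵ m/K
ΔT = 1.32×10⁻² / 3.711276×10⁻⁵ = 355.673 K
T = 18.5 + 355.673 = 374.173 °C

T = 374.2 °C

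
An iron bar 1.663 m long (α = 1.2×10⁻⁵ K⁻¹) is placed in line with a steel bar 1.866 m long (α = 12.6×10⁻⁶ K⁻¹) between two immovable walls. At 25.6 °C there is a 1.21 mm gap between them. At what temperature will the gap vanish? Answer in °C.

T = 53.4 °C

α₁L₁ = 1.9956×10⁻⁵ m/K, α₂L₂ = 2.35116×10⁻⁵ m/K → total 4.34676×10⁻⁵ m/K
ΔT = g/(α₁L₁+α₂L₂) = 1.21×10⁻³ / 4.34676×10⁻⁵ = 27.837 K
T = 25.6 + 27.837 = 53.437 °C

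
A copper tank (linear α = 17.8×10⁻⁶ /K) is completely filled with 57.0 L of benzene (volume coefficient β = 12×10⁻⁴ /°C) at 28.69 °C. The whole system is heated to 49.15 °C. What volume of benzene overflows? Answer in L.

1.34 L

The tank also expands: β_container ≈ 3α = 5.34×10⁻⁵ /K
Net overflow = V₀(β_liq − 3α_cont)ΔT
β − 3α = 1.20×10⁻³ − 5.34×10⁻⁵ = 1.1466×10⁻³ /K; ΔT = 20.46 K
ΔV = 57.0 × 1.1466×10⁻³ × 20.46 = 1.34 L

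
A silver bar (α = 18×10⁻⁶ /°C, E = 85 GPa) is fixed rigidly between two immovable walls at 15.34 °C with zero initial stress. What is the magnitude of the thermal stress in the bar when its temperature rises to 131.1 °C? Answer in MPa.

σ = 177 MPa

Fully constrained: the free strain ε = αΔT is blocked, so σ = Eε = EαΔT.
|ΔT| = 115.76 K
σ = 85.0×10⁹ × 18×10⁻⁶ × 115.76 = 1.77×10⁸ Pa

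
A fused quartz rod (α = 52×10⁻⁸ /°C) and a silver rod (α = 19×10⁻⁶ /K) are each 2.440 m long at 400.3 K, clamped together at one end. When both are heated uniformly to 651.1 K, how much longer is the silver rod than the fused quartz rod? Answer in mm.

ΔT = 250.8 K
fused quartz: ΔL = 52×10⁻⁸ × 2.440 m × 250.8 = 3.1822×10⁻⁴ m = 0.31822 mm
silver: ΔL = 19×10⁻⁶ × 2.440 m × 250.8 = 1.1627×10⁻² m = 11.627 mm
difference = 11.627 − 0.31822 = 11.30878 mm

11.3 mm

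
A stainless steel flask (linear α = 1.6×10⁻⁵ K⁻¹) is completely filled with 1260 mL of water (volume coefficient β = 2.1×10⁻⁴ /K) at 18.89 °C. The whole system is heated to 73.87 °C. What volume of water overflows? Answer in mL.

The flask also expands: β_container ≈ 3α = 4.8×10⁻⁵ /K
Net overflow = V₀(β_liq − 3α_cont)ΔT
β − 3α = 2.10×10⁻⁴ − 4.8×10⁻⁵ = 1.62×10⁻⁴ /K; ΔT = 54.98 K
ΔV = 1260 × 1.62×10⁻⁴ × 54.98 = 11.2 mL

11.2 mL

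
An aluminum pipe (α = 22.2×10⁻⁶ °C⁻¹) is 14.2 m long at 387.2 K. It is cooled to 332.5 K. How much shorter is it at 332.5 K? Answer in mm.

|ΔT| = |332.5 − 387.2| = 54.7 K
ΔL = αL₀ΔT = (22.2×10⁻⁶)(14.2)(54.7) = 1.72×10⁻² m

ΔL = 17.2 mm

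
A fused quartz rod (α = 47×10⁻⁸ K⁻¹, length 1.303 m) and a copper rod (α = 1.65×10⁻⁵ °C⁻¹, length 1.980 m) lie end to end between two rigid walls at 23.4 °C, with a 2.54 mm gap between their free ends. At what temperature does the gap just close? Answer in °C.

Gap closes when ΔL₁ + ΔL₂ = 2.54 mm = 2.54×10⁻³ m
(α₁L₁ + α₂L₂)ΔT = g
α₁L₁ + α₂L₂ = 47×10⁻⁸×1.303 + 1.65×10⁻⁵×1.980 = 3.328241×10⁻⁵ m/K
ΔT = 2.54×10⁻³ / 3.328241×10⁻⁵ = 76.317 K
T = 23.4 + 76.317 = 99.717 °C

T = 99.7 °C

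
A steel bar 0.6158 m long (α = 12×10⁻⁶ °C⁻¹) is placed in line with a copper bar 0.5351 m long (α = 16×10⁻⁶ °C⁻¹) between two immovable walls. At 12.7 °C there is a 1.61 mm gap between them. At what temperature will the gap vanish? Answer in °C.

α₁L₁ = 7.3896×10⁻⁶ m/K, α₂L₂ = 8.5616×10⁻⁶ m/K → total 1.59512×10⁻⁵ m/K
ΔT = g/(α₁L₁+α₂L₂) = 1.61×10⁻³ / 1.59512×10⁻⁵ = 100.93 K
T = 12.7 + 100.93 = 113.63 °C

T = 114 °C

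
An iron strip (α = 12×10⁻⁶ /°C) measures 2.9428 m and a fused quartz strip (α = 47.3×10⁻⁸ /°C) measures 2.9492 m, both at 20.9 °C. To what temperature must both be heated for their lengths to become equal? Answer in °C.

T = 209.6 °C

L₁(1 + α₁ΔT) = L₂(1 + α₂ΔT) ⇒ ΔT = (L₂ − L₁)/(α₁L₁ − α₂L₂)
L₂ − L₁ = 2.9492 − 2.9428 = 6.40×10⁻³ m
α₁L₁ − α₂L₂ = 12×10⁻⁶×2.9428 − 47.3×10⁻⁸×2.9492 = 3.39186284×10⁻⁵ m/K
ΔT = 6.40×10⁻³ / 3.39186284×10⁻⁵ = 188.687 K
T = 20.9 + 188.687 = 209.587 °C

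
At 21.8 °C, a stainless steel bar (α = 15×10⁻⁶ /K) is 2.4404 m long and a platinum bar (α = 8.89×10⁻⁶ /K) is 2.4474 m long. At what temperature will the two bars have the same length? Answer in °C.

T = 493.2 °C

Equal length when α₁L₁ΔT − α₂L₂ΔT = L₂ − L₁ = 7.00×10⁻³ m
α₁L₁ = 3.6606×10⁻⁵, α₂L₂ = 2.1757386×10⁻⁵ → Δ(αL) = 1.4848614×10⁻⁵ m/K
ΔT = 7.00×10⁻³ / 1.4848614×10⁻⁵ = 471.424 K, so T = 21.8 + 471.424 = 493.224 °C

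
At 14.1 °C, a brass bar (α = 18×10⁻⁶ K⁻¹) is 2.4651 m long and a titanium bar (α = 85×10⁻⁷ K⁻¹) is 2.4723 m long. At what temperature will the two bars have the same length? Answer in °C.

T = 322.4 °C

L₁(1 + α₁ΔT) = L₂(1 + α₂ΔT) ⇒ ΔT = (L₂ − L₁)/(α₁L₁ − α₂L₂)
L₂ − L₁ = 2.4723 − 2.4651 = 7.20×10⁻³ m
α₁L₁ − α₂L₂ = 18×10⁻⁶×2.4651 − 85×10⁻⁷×2.4723 = 2.335725×10⁻⁵ m/K
ΔT = 7.20×10⁻³ / 2.335725×10⁻⁵ = 308.255 K
T = 14.1 + 308.255 = 322.355 °C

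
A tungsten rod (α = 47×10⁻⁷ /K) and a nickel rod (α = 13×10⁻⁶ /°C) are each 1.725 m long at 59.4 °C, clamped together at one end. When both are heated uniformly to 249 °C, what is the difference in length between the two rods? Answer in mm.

2.71 mm

ΔT = 189.6 K
tungsten: ΔL = 47×10⁻⁷ × 1.725 m × 189.6 = 1.5372×10⁻³ m = 1.5372 mm
nickel: ΔL = 13×10⁻⁶ × 1.725 m × 189.6 = 4.2518×10⁻³ m = 4.2518 mm
difference = 4.2518 − 1.5372 = 2.7146 mm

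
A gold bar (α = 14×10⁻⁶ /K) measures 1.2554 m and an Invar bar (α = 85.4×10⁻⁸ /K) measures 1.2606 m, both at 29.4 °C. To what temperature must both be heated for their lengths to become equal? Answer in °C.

Equal length when α₁L₁ΔT − α₂L₂ΔT = L₂ − L₁ = 5.20×10⁻³ m
α₁L₁ = 1.75756×10⁻⁵, α₂L₂ = 1.0765524×10⁻⁶ → Δ(αL) = 1.64990476×10⁻⁵ m/K
ΔT = 5.20×10⁻³ / 1.64990476×10⁻⁵ = 315.170 K, so T = 29.4 + 315.170 = 344.570 °C

T = 344.6 °C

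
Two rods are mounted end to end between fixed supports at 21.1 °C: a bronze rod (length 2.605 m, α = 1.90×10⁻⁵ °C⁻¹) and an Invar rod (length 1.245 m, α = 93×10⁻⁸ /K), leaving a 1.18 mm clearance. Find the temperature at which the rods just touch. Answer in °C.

T = 44.4 °C

Gap closes when ΔL₁ + ΔL₂ = 1.18 mm = 1.18×10⁻³ m
(α₁L₁ + α₂L₂)ΔT = g
α₁L₁ + α₂L₂ = 1.90×10⁻⁵×2.605 + 93×10⁻⁸×1.245 = 5.065285×10⁻⁵ m/K
ΔT = 1.18×10⁻³ / 5.065285×10⁻⁵ = 23.296 K
T = 21.1 + 23.296 = 44.396 °C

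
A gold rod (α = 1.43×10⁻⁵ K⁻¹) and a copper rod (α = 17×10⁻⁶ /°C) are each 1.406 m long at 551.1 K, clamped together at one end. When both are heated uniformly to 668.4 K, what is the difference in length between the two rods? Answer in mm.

ΔT = 117.3 K
gold: ΔL = 1.43×10⁻⁵ × 1.406 m × 117.3 = 2.3584×10⁻³ m = 2.3584 mm
copper: ΔL = 17×10⁻⁶ × 1.406 m × 117.3 = 2.8037×10⁻³ m = 2.8037 mm
difference = 2.8037 − 2.3584 = 0.4453 mm

0.445 mm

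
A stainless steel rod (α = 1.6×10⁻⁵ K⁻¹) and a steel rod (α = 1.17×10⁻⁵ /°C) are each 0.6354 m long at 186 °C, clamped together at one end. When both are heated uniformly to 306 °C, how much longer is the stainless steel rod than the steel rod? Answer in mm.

ΔT = 120 K
stainless steel: ΔL = 1.6×10⁻⁵ × 0.6354 m × 120 = 1.2200×10⁻³ m = 1.2200 mm
steel: ΔL = 1.17×10⁻⁵ × 0.6354 m × 120 = 8.9210×10⁻⁴ m = 0.89210 mm
difference = 1.2200 − 0.89210 = 0.3279 mm

0.328 mm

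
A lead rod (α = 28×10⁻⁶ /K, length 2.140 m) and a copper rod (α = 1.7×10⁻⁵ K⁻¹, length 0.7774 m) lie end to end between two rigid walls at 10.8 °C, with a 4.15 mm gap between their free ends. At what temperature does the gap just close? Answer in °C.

T = 67.5 °C

α₁L₁ = 5.992×10⁻⁵ m/K, α₂L₂ = 1.32158×10⁻⁵ m/K → total 7.31358×10⁻⁵ m/K
ΔT = g/(α₁L₁+α₂L₂) = 4.15×10⁻³ / 7.31358×10⁻⁵ = 56.744 K
T = 10.8 + 56.744 = 67.544 °C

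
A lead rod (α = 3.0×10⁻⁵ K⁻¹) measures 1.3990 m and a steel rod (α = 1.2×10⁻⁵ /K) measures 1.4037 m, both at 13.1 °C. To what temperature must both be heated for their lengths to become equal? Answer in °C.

T = 200.2 °C

Equal length when α₁L₁ΔT − α₂L₂ΔT = L₂ − L₁ = 4.70×10⁻³ m
α₁L₁ = 4.197×10⁻⁵, α₂L₂ = 1.68444×10⁻⁵ → Δ(αL) = 2.51256×10⁻⁵ m/K
ΔT = 4.70×10⁻³ / 2.51256×10⁻⁵ = 187.060 K, so T = 13.1 + 187.060 = 200.160 °C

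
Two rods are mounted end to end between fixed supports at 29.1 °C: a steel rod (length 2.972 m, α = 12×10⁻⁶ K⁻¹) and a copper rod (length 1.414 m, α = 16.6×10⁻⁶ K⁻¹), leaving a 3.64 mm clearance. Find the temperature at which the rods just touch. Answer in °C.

α₁L₁ = 3.5664×10⁻⁵ m/K, α₂L₂ = 2.34724×10⁻⁵ m/K → total 5.91364×10⁻⁵ m/K
ΔT = g/(α₁L₁+α₂L₂) = 3.64×10⁻³ / 5.91364×10⁻⁵ = 61.553 K
T = 29.1 + 61.553 = 90.653 °C

T = 90.7 °C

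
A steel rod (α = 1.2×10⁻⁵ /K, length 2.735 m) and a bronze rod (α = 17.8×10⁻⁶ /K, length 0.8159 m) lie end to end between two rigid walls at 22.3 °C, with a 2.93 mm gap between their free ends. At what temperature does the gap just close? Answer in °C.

α₁L₁ = 3.282×10⁻⁵ m/K, α₂L₂ = 1.452302×10⁻⁵ m/K → total 4.734302×10⁻⁵ m/K
ΔT = g/(α₁L₁+α₂L₂) = 2.93×10⁻³ / 4.734302×10⁻⁵ = 61.889 K
T = 22.3 + 61.889 = 84.189 °C

T = 84.2 °C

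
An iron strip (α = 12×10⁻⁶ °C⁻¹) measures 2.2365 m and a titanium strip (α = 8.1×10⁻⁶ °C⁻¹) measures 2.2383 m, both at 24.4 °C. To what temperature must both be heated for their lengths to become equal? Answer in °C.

T = 231.1 °C

Equal length when α₁L₁ΔT − α₂L₂ΔT = L₂ − L₁ = 1.80×10⁻³ m
α₁L₁ = 2.6838×10⁻⁵, α₂L₂ = 1.813023×10⁻⁵ → Δ(αL) = 8.70777×10⁻⁶ m/K
ΔT = 1.80×10⁻³ / 8.70777×10⁻⁶ = 206.712 K, so T = 24.4 + 206.712 = 231.112 °C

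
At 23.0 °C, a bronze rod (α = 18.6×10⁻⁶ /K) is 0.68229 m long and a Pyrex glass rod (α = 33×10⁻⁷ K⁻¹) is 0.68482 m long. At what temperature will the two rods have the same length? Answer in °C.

L₁(1 + α₁ΔT) = L₂(1 + α₂ΔT) ⇒ ΔT = (L₂ − L₁)/(α₁L₁ − α₂L₂)
L₂ − L₁ = 0.68482 − 0.68229 = 2.53×10⁻³ m
α₁L₁ − α₂L₂ = 18.6×10⁻⁶×0.68229 − 33×10⁻⁷×0.68482 = 1.0430688×10⁻⁵ m/K
ΔT = 2.53×10⁻³ / 1.0430688×10⁻⁵ = 242.554 K
T = 23.0 + 242.554 = 265.554 °C

T = 265.6 °C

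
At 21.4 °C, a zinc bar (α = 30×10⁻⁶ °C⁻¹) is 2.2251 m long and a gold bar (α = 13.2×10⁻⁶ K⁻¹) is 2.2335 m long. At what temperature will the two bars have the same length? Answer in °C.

L₁(1 + α₁ΔT) = L₂(1 + α₂ΔT) ⇒ ΔT = (L₂ − L₁)/(α₁L₁ − α₂L₂)
L₂ − L₁ = 2.2335 − 2.2251 = 8.40×10⁻³ m
α₁L₁ − α₂L₂ = 30×10⁻⁶×2.2251 − 13.2×10⁻⁶×2.2335 = 3.72708×10⁻⁵ m/K
ΔT = 8.40×10⁻³ / 3.72708×10⁻⁵ = 225.378 K
T = 21.4 + 225.378 = 246.778 °C

T = 246.8 °C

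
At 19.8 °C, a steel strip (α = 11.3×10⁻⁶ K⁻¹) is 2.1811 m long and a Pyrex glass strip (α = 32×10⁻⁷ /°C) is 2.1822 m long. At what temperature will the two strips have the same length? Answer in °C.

Equal length when α₁L₁ΔT − α₂L₂ΔT = L₂ − L₁ = 1.10×10⁻³ m
α₁L₁ = 2.464643×10⁻⁵, α₂L₂ = 6.98304×10⁻⁶ → Δ(αL) = 1.766339×10⁻⁵ m/K
ΔT = 1.10×10⁻³ / 1.766339×10⁻⁵ = 62.2757 K, so T = 19.8 + 62.2757 = 82.0757 °C

T = 82.08 °C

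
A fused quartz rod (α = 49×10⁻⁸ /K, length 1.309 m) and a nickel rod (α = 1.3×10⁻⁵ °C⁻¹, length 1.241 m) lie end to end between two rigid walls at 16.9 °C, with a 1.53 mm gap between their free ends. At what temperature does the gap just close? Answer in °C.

T = 108 °C

α₁L₁ = 6.4141×10⁻⁷ m/K, α₂L₂ = 1.6133×10⁻⁵ m/K → total 1.677441×10⁻⁵ m/K
ΔT = g/(α₁L₁+α₂L₂) = 1.53×10⁻³ / 1.677441×10⁻⁵ = 91.21 K
T = 16.9 + 91.21 = 108.11 °C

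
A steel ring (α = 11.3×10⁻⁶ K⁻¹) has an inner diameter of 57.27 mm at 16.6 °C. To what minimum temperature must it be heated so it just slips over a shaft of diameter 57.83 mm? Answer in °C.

Required Δd = 57.83 − 57.27 = 0.56 mm
Δd = αd₀ΔT ⇒ ΔT = Δd/(αd₀) = 0.56 / (11.3×10⁻⁶ × 57.27) = 865.33 K
T_min = 16.6 + 865.33 = 881.93 °C

T = 882 °C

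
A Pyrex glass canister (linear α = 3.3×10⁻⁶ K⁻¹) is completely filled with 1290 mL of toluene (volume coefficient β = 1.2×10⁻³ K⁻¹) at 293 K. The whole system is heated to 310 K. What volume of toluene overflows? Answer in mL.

26.1 mL

The canister also expands: β_container ≈ 3α = 9.9×10⁻⁶ /K
Net overflow = V₀(β_liq − 3α_cont)ΔT
β − 3α = 1.20×10⁻³ − 9.9×10⁻⁶ = 1.1901×10⁻³ /K; ΔT = 17 K
ΔV = 1290 × 1.1901×10⁻³ × 17 = 26.1 mL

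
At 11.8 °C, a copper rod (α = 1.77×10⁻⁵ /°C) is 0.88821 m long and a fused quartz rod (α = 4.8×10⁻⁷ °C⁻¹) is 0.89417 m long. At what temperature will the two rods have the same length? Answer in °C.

Equal length when α₁L₁ΔT − α₂L₂ΔT = L₂ − L₁ = 5.96×10⁻³ m
α₁L₁ = 1.5721317×10⁻⁵, α₂L₂ = 4.292016×10⁻⁷ → Δ(αL) = 1.52921154×10⁻⁵ m/K
ΔT = 5.96×10⁻³ / 1.52921154×10⁻⁵ = 389.743 K, so T = 11.8 + 389.743 = 401.543 °C

T = 401.5 °C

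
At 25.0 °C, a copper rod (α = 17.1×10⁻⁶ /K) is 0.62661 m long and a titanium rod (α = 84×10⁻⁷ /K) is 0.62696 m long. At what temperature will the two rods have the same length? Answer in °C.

L₁(1 + α₁ΔT) = L₂(1 + α₂ΔT) ⇒ ΔT = (L₂ − L₁)/(α₁L₁ − α₂L₂)
L₂ − L₁ = 0.62696 − 0.62661 = 3.50×10⁻⁴ m
α₁L₁ − α₂L₂ = 17.1×10⁻⁶×0.62661 − 84×10⁻⁷×0.62696 = 5.448567×10⁻⁶ m/K
ΔT = 3.50×10⁻⁴ / 5.448567×10⁻⁶ = 64.2371 K
T = 25.0 + 64.2371 = 89.2371 °C

T = 89.24 °C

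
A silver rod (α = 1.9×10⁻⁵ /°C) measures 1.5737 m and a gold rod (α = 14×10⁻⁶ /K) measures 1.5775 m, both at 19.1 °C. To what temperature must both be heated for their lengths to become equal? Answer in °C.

T = 505.3 °C

Equal length when α₁L₁ΔT − α₂L₂ΔT = L₂ − L₁ = 3.80×10⁻³ m
α₁L₁ = 2.99003×10⁻⁵, α₂L₂ = 2.2085×10⁻⁵ → Δ(αL) = 7.8153×10⁻⁶ m/K
ΔT = 3.80×10⁻³ / 7.8153×10⁻⁶ = 486.226 K, so T = 19.1 + 486.226 = 505.326 °C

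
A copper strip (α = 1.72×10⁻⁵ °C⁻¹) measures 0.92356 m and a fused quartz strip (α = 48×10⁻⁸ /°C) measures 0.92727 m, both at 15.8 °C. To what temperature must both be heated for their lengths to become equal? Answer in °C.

L₁(1 + α₁ΔT) = L₂(1 + α₂ΔT) ⇒ ΔT = (L₂ − L₁)/(α₁L₁ − α₂L₂)
L₂ − L₁ = 0.92727 − 0.92356 = 3.71×10⁻³ m
α₁L₁ − α₂L₂ = 1.72×10⁻⁵×0.92356 − 48×10⁻⁸×0.92727 = 1.54401424×10⁻⁵ m/K
ΔT = 3.71×10⁻³ / 1.54401424×10⁻⁵ = 240.283 K
T = 15.8 + 240.283 = 256.083 °C

T = 256.1 °C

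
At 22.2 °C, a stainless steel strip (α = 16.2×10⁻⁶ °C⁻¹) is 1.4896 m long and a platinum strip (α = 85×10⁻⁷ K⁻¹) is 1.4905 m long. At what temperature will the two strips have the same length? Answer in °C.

T = 100.7 °C

L₁(1 + α₁ΔT) = L₂(1 + α₂ΔT) ⇒ ΔT = (L₂ − L₁)/(α₁L₁ − α₂L₂)
L₂ − L₁ = 1.4905 − 1.4896 = 9.00×10⁻⁴ m
α₁L₁ − α₂L₂ = 16.2×10⁻⁶×1.4896 − 85×10⁻⁷×1.4905 = 1.146227×10⁻⁵ m/K
ΔT = 9.00×10⁻⁴ / 1.146227×10⁻⁵ = 78.518 K
T = 22.2 + 78.518 = 100.718 °C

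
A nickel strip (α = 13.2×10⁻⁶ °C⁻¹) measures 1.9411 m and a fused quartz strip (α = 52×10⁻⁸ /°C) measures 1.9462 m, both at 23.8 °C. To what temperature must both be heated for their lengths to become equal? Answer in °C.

T = 231.0 °C

Equal length when α₁L₁ΔT − α₂L₂ΔT = L₂ − L₁ = 5.10×10⁻³ m
α₁L₁ = 2.562252×10⁻⁵, α₂L₂ = 1.012024×10⁻⁶ → Δ(αL) = 2.4610496×10⁻⁵ m/K
ΔT = 5.10×10⁻³ / 2.4610496×10⁻⁵ = 207.229 K, so T = 23.8 + 207.229 = 231.029 °C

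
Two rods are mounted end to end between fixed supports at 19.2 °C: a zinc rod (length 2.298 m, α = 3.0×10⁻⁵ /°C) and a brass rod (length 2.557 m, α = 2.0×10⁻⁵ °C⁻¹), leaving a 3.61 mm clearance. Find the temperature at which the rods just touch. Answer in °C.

Gap closes when ΔL₁ + ΔL₂ = 3.61 mm = 3.61×10⁻³ m
(α₁L₁ + α₂L₂)ΔT = g
α₁L₁ + α₂L₂ = 3.0×10⁻⁵×2.298 + 2.0×10⁻⁵×2.557 = 1.2008×10⁻⁴ m/K
ΔT = 3.61×10⁻³ / 1.2008×10⁻⁴ = 30.063 K
T = 19.2 + 30.063 = 49.263 °C

T = 49.3 °C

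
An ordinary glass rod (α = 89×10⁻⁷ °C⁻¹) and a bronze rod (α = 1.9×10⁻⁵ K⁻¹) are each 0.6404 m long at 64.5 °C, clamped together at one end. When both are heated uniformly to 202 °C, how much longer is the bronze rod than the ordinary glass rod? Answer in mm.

0.889 mm

ΔT = 137.5 K
ordinary glass: ΔL = 89×10⁻⁷ × 0.6404 m × 137.5 = 7.8369×10⁻⁴ m = 0.78369 mm
bronze: ΔL = 1.9×10⁻⁵ × 0.6404 m × 137.5 = 1.6730×10⁻³ m = 1.6730 mm
difference = 1.6730 − 0.78369 = 0.88931 mm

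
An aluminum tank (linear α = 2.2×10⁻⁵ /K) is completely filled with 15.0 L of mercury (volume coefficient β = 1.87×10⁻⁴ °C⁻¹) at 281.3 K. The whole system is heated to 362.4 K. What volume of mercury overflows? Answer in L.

The tank also expands: β_container ≈ 3α = 6.6×10⁻⁵ /K
Net overflow = V₀(β_liq − 3α_cont)ΔT
β − 3α = 1.87×10⁻⁴ − 6.6×10⁻⁵ = 1.21×10⁻⁴ /K; ΔT = 81.1 K
ΔV = 15.0 × 1.21×10⁻⁴ × 81.1 = 0.147 L

0.147 L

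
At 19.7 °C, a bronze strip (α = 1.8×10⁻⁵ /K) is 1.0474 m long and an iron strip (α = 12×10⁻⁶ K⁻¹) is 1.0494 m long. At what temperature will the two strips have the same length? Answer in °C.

Equal length when α₁L₁ΔT − α₂L₂ΔT = L₂ − L₁ = 2.00×10⁻³ m
α₁L₁ = 1.88532×10⁻⁵, α₂L₂ = 1.25928×10⁻⁵ → Δ(αL) = 6.2604×10⁻⁶ m/K
ΔT = 2.00×10⁻³ / 6.2604×10⁻⁶ = 319.468 K, so T = 19.7 + 319.468 = 339.168 °C

T = 339.2 °C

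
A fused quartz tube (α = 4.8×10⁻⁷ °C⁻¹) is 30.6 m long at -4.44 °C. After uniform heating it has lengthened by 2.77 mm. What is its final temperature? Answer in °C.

T = 184 °C

ΔL = αL₀ΔT ⇒ ΔT = ΔL / (αL₀)
ΔT = 2.77×10⁻³ m / (4.8×10⁻⁷ × 30.6 m) = 188.59 K
T = -4.44 + 188.59 = 184.15 °C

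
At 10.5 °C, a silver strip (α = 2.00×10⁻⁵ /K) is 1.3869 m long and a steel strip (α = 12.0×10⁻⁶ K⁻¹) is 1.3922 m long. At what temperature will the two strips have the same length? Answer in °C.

T = 490.9 °C

Equal length when α₁L₁ΔT − α₂L₂ΔT = L₂ − L₁ = 5.30×10⁻³ m
α₁L₁ = 2.7738×10⁻⁵, α₂L₂ = 1.67064×10⁻⁵ → Δ(αL) = 1.10316×10⁻⁵ m/K
ΔT = 5.30×10⁻³ / 1.10316×10⁻⁵ = 480.438 K, so T = 10.5 + 480.438 = 490.938 °C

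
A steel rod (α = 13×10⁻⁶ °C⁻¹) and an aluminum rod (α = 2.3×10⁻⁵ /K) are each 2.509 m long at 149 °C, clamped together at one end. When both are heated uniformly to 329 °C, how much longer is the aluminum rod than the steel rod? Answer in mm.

4.52 mm

ΔT = 180 K
steel: ΔL = 13×10⁻⁶ × 2.509 m × 180 = 5.8711×10⁻³ m = 5.8711 mm
aluminum: ΔL = 2.3×10⁻⁵ × 2.509 m × 180 = 1.0387×10⁻² m = 10.387 mm
difference = 10.387 − 5.8711 = 4.5159 mm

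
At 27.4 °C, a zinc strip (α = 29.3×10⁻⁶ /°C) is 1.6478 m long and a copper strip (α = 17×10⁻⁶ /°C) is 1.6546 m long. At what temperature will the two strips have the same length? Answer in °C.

T = 364.8 °C

L₁(1 + α₁ΔT) = L₂(1 + α₂ΔT) ⇒ ΔT = (L₂ − L₁)/(α₁L₁ − α₂L₂)
L₂ − L₁ = 1.6546 − 1.6478 = 6.80×10⁻³ m
α₁L₁ − α₂L₂ = 29.3×10⁻⁶×1.6478 − 17×10⁻⁶×1.6546 = 2.015234×10⁻⁵ m/K
ΔT = 6.80×10⁻³ / 2.015234×10⁻⁵ = 337.430 K
T = 27.4 + 337.430 = 364.830 °C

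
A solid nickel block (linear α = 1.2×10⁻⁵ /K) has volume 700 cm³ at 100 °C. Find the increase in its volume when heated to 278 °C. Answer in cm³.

ΔV = 4.49 cm³

Isotropic solid: β ≈ 3α = 3.6×10⁻⁵ /K; ΔT = 178 K
ΔV = 3αV₀ΔT = 3(1.2×10⁻⁵)(700)(178) = 4.49 cm³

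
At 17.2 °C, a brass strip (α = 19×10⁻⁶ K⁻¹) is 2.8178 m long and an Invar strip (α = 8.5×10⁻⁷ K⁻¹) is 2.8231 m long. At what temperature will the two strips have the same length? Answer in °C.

T = 120.8 °C

L₁(1 + α₁ΔT) = L₂(1 + α₂ΔT) ⇒ ΔT = (L₂ − L₁)/(α₁L₁ − α₂L₂)
L₂ − L₁ = 2.8231 − 2.8178 = 5.30×10⁻³ m
α₁L₁ − α₂L₂ = 19×10⁻⁶×2.8178 − 8.5×10⁻⁷×2.8231 = 5.1138565×10⁻⁵ m/K
ΔT = 5.30×10⁻³ / 5.1138565×10⁻⁵ = 103.640 K
T = 17.2 + 103.640 = 120.840 °C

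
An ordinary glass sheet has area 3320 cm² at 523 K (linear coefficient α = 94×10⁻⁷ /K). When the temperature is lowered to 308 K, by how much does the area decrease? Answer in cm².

ΔA = 13.4 cm²

Area coefficient ≈ 2α; |ΔT| = 215 K
ΔA = 2αA₀ΔT = 2(94×10⁻⁷)(3320)(215) = 13.4 cm²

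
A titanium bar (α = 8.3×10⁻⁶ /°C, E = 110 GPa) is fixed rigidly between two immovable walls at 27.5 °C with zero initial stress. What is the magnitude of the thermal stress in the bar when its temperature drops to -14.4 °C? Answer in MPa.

σ = 38.3 MPa

Fully constrained: the free strain ε = αΔT is blocked, so σ = Eε = EαΔT.
|ΔT| = 41.9 K
σ = 110×10⁹ × 8.3×10⁻⁶ × 41.9 = 3.83×10⁷ Pa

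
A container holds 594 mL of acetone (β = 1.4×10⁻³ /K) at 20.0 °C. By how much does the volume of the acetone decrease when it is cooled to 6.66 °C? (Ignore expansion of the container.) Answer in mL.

|ΔT| = |6.66 − 20.0| = 13.34 K
ΔV = βV₀ΔT = (1.4×10⁻³)(594)(13.34) = 11.1 mL

ΔV = 11.1 mL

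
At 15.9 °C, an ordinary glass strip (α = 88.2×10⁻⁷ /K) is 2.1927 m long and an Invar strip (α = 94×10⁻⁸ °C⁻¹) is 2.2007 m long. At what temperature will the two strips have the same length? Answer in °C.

Equal length when α₁L₁ΔT − α₂L₂ΔT = L₂ − L₁ = 8.00×10⁻³ m
α₁L₁ = 1.9339614×10⁻⁵, α₂L₂ = 2.068658×10⁻⁶ → Δ(αL) = 1.7270956×10⁻⁵ m/K
ΔT = 8.00×10⁻³ / 1.7270956×10⁻⁵ = 463.205 K, so T = 15.9 + 463.205 = 479.105 °C

T = 479.1 °C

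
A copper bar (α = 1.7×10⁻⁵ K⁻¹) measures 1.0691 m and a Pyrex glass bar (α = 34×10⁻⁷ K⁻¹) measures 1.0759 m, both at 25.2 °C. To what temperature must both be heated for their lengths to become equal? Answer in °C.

T = 493.6 °C

Equal length when α₁L₁ΔT − α₂L₂ΔT = L₂ − L₁ = 6.80×10⁻³ m
α₁L₁ = 1.81747×10⁻⁵, α₂L₂ = 3.65806×10⁻⁶ → Δ(αL) = 1.451664×10⁻⁵ m/K
ΔT = 6.80×10⁻³ / 1.451664×10⁻⁵ = 468.428 K, so T = 25.2 + 468.428 = 493.628 °C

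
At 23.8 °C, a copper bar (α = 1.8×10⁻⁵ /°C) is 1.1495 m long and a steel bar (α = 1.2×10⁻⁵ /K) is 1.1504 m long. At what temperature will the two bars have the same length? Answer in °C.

Equal length when α₁L₁ΔT − α₂L₂ΔT = L₂ − L₁ = 9.00×10⁻⁴ m
α₁L₁ = 2.0691×10⁻⁵, α₂L₂ = 1.38048×10⁻⁵ → Δ(αL) = 6.8862×10⁻⁶ m/K
ΔT = 9.00×10⁻⁴ / 6.8862×10⁻⁶ = 130.696 K, so T = 23.8 + 130.696 = 154.496 °C

T = 154.5 °C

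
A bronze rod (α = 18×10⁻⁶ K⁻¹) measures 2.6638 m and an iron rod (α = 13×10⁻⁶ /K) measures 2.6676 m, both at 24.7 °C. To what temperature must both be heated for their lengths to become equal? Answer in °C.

Equal length when α₁L₁ΔT − α₂L₂ΔT = L₂ − L₁ = 3.80×10⁻³ m
α₁L₁ = 4.79484×10⁻⁵, α₂L₂ = 3.46788×10⁻⁵ → Δ(αL) = 1.32696×10⁻⁵ m/K
ΔT = 3.80×10⁻³ / 1.32696×10⁻⁵ = 286.369 K, so T = 24.7 + 286.369 = 311.069 °C

T = 311.1 °C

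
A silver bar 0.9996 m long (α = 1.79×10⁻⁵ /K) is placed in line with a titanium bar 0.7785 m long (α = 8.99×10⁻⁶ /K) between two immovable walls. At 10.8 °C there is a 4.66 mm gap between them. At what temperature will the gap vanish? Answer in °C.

Gap closes when ΔL₁ + ΔL₂ = 4.66 mm = 4.66×10⁻³ m
(α₁L₁ + α₂L₂)ΔT = g
α₁L₁ + α₂L₂ = 1.79×10⁻⁵×0.9996 + 8.99×10⁻⁶×0.7785 = 2.4891555×10⁻⁵ m/K
ΔT = 4.66×10⁻³ / 2.4891555×10⁻⁵ = 187.21 K
T = 10.8 + 187.21 = 198.01 °C

T = 198 °C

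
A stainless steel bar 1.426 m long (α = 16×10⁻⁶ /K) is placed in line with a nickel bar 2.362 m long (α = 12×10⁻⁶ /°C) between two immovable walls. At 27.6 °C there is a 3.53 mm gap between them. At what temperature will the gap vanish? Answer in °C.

Gap closes when ΔL₁ + ΔL₂ = 3.53 mm = 3.53×10⁻³ m
(α₁L₁ + α₂L₂)ΔT = g
α₁L₁ + α₂L₂ = 16×10⁻⁶×1.426 + 12×10⁻⁶×2.362 = 5.116×10⁻⁵ m/K
ΔT = 3.53×10⁻³ / 5.116×10⁻⁵ = 68.999 K
T = 27.6 + 68.999 = 96.599 °C

T = 96.6 °C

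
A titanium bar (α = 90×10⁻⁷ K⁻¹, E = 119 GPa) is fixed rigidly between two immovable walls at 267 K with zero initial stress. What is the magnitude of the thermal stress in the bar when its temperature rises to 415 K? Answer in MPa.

Fully constrained: the free strain ε = αΔT is blocked, so σ = Eε = EαΔT.
|ΔT| = 148 K
σ = 119×10⁹ × 90×10⁻⁷ × 148 = 1.59×10⁸ Pa

σ = 159 MPa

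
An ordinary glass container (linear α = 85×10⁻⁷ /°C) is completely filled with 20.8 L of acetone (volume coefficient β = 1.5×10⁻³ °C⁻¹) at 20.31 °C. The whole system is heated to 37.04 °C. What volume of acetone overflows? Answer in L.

0.513 L

The container also expands: β_container ≈ 3α = 2.55×10⁻⁵ /K
Net overflow = V₀(β_liq − 3α_cont)ΔT
β − 3α = 1.50×10⁻³ − 2.55×10⁻⁵ = 1.4745×10⁻³ /K; ΔT = 16.73 K
ΔV = 20.8 × 1.4745×10⁻³ × 16.73 = 0.513 L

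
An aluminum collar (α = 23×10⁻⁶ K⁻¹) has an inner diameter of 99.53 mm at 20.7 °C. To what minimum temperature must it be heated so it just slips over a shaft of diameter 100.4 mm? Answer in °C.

T = 401 °C

Required Δd = 100.4 − 99.53 = 0.87 mm
Δd = αd₀ΔT ⇒ ΔT = Δd/(αd₀) = 0.87 / (23×10⁻⁶ × 99.53) = 380.05 K
T_min = 20.7 + 380.05 = 400.75 °C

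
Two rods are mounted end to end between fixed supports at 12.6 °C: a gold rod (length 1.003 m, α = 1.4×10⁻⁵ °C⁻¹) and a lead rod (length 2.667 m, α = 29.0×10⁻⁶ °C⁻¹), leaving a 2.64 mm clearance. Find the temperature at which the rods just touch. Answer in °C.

T = 41.5 °C

Gap closes when ΔL₁ + ΔL₂ = 2.64 mm = 2.64×10⁻³ m
(α₁L₁ + α₂L₂)ΔT = g
α₁L₁ + α₂L₂ = 1.4×10⁻⁵×1.003 + 29.0×10⁻⁶×2.667 = 9.1385×10⁻⁵ m/K
ΔT = 2.64×10⁻³ / 9.1385×10⁻⁵ = 28.889 K
T = 12.6 + 28.889 = 41.489 °C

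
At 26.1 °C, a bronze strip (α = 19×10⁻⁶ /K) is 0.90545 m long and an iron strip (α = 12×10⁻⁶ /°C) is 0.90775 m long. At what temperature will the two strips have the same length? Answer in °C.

L₁(1 + α₁ΔT) = L₂(1 + α₂ΔT) ⇒ ΔT = (L₂ − L₁)/(α₁L₁ − α₂L₂)
L₂ − L₁ = 0.90775 − 0.90545 = 2.30×10⁻³ m
α₁L₁ − α₂L₂ = 19×10⁻⁶×0.90545 − 12×10⁻⁶×0.90775 = 6.31055×10⁻⁶ m/K
ΔT = 2.30×10⁻³ / 6.31055×10⁻⁶ = 364.469 K
T = 26.1 + 364.469 = 390.569 °C

T = 390.6 °C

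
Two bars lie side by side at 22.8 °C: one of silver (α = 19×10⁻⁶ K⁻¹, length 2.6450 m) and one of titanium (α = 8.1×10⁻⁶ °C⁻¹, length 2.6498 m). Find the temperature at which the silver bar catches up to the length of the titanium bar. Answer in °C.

L₁(1 + α₁ΔT) = L₂(1 + α₂ΔT) ⇒ ΔT = (L₂ − L₁)/(α₁L₁ − α₂L₂)
L₂ − L₁ = 2.6498 − 2.6450 = 4.80×10⁻³ m
α₁L₁ − α₂L₂ = 19×10⁻⁶×2.6450 − 8.1×10⁻⁶×2.6498 = 2.879162×10⁻⁵ m/K
ΔT = 4.80×10⁻³ / 2.879162×10⁻⁵ = 166.715 K
T = 22.8 + 166.715 = 189.515 °C

T = 189.5 °C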